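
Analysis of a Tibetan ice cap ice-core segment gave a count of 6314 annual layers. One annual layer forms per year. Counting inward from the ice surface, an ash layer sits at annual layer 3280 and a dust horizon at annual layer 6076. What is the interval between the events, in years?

2796 years

6076 − 3280 = 2796 annual layers lie between the two events.
One annual layer per year makes the interval 2796 years.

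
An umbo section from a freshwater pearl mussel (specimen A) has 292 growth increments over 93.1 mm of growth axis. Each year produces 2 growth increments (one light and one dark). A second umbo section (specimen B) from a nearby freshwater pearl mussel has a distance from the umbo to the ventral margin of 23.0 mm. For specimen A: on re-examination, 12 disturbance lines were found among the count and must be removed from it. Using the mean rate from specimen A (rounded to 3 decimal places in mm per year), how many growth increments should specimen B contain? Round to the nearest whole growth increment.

Specimen A: after corrections the count is 292 − 12 = 280 growth increments.
Specimen A: with 2 growth increments per year, 280 / 2 = 140 years.
A: 93.1 mm over 140 years gives 93.1 / 140 ≈ 0.665 mm per year.
B spans 23.0 / 0.665 = 34.59 years; at 2 growth increments per year that is 34.59 × 2 ≈ 69 growth increments.

69 growth increments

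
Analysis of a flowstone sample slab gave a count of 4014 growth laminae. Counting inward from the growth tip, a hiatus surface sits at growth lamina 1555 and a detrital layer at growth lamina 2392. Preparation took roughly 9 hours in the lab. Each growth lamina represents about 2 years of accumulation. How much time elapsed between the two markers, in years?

1674 years

The two markers are separated by 2392 − 1555 = 837 growth laminae.
Multiplying by 2 years per growth lamina: 837 × 2 = 1674 years.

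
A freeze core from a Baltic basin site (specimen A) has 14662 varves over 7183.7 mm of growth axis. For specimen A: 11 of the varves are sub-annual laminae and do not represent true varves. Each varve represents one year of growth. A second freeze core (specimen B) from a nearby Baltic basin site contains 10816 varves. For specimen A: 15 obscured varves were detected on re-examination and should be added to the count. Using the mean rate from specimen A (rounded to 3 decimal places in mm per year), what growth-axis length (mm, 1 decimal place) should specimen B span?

5299.8 mm

Specimen A: true varve count = 14662 − 11 + 15 = 14666.
A: 7183.7 mm over 14666 years gives 7183.7 / 14666 ≈ 0.490 mm/year.
B's length ≈ 0.490 × 10816 = 5299.8 mm.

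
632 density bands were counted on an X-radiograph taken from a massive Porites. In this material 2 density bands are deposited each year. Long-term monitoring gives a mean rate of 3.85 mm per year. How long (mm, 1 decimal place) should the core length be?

With 2 density bands per year, 632 / 2 = 316 years.
316 years at 3.85 mm/year gives 3.85 × 316 = 1216.6 mm.

1216.6 mm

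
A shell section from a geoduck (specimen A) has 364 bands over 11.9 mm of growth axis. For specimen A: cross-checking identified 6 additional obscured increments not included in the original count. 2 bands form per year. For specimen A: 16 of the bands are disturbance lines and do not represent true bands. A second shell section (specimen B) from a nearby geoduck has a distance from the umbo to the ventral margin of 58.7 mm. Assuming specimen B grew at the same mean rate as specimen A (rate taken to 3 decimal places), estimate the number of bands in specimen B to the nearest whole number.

Specimen A: correcting the raw count gives 364 − 16 + 6 = 354 true bands.
Specimen A: dividing by 2 bands per year: 354 / 2 = 177 years.
A: Extension rate ≈ 11.9 / 177 = 0.067 mm/yr.
Specimen B: 58.7 mm / 0.067 mm per year = 876.12 years; at 2 bands per year that is 876.12 × 2 ≈ 1752 bands.

1752 bands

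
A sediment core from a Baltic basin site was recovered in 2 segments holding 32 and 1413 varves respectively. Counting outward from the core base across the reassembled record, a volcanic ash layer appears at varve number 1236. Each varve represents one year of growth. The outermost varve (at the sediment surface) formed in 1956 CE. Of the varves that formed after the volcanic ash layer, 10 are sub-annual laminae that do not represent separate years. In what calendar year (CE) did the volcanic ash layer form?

1757 CE

Total varves = 32 + 1413 = 1445.
Between varve 1236 and the sediment surface there are 1445 − 1236 = 209 varves.
Excluding 10 false varves: 209 − 10 = 199.
1956 − 199 = 1757 CE.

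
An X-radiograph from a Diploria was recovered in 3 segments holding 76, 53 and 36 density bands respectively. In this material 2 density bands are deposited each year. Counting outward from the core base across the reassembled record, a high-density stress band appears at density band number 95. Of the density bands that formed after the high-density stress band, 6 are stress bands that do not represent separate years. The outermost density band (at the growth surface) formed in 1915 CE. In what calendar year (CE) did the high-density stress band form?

Total density bands = 76 + 53 + 36 = 165.
Between density band 95 and the growth surface there are 165 − 95 = 70 density bands.
Excluding 6 false density bands: 70 − 6 = 64.
With 2 density bands per year, 64 / 2 = 32 years.
Counting back 32 years from 1915 CE places the high-density stress band in 1915 − 32 = 1883 CE.

1883 CE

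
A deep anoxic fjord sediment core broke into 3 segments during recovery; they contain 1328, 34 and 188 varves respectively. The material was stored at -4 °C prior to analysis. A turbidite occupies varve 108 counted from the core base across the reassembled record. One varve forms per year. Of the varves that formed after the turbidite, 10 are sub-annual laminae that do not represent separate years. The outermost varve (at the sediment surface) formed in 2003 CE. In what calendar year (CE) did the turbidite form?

571 CE

Total varves = 1328 + 34 + 188 = 1550.
Between varve 108 and the sediment surface there are 1550 − 108 = 1442 varves.
Excluding 10 false varves: 1442 − 10 = 1432.
2003 − 1432 = 571 CE.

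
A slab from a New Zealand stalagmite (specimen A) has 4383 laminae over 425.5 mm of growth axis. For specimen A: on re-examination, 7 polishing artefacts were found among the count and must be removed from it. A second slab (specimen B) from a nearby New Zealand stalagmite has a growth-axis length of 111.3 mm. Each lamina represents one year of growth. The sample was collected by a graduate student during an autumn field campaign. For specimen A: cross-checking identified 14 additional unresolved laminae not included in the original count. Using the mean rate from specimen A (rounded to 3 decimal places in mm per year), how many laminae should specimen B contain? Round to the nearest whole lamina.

1147 laminae

Specimen A: after corrections the count is 4383 − 7 + 14 = 4390 laminae.
A: Mean rate = 425.5 mm / 4390 years ≈ 0.097 mm/yr.
B spans 111.3 / 0.097 = 1147.42 years ≈ 1147 laminae.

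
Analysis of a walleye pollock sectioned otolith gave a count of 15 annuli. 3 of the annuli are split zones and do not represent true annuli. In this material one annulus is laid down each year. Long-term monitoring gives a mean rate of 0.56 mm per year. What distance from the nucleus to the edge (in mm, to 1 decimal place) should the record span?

True annulus count = 15 − 3 = 12.
12 years at 0.56 mm/year gives 0.56 × 12 = 6.7 mm.

6.7 mm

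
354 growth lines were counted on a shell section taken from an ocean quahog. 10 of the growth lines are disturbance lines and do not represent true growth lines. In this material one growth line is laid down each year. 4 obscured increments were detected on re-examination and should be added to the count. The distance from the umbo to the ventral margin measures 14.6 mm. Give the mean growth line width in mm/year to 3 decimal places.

Adjusted count: 354 − 10 + 4 = 348 growth lines.
14.6 mm over 348 years gives 14.6 / 348 ≈ 0.042 mm/year.

0.042 mm/year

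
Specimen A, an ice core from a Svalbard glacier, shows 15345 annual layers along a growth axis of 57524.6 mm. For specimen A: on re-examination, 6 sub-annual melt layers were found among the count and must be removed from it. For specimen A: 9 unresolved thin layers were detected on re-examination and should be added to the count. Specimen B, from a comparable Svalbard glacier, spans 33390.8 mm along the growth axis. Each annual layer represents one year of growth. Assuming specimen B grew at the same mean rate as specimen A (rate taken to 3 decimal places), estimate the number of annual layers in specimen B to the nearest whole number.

8909 annual layers

Specimen A: adjusted count: 15345 − 6 + 9 = 15348 annual layers.
A: 57524.6 mm over 15348 years gives 57524.6 / 15348 ≈ 3.748 mm per year.
For B, 33390.8 / 3.748 = 8908.96 years ≈ 8909 annual layers.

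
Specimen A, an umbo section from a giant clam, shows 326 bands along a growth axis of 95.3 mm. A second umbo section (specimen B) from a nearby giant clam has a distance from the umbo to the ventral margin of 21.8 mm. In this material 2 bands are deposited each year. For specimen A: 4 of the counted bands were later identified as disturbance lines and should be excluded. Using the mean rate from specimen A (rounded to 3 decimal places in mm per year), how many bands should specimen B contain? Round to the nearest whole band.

Specimen A: true band count = 326 − 4 = 322.
Specimen A: dividing by 2 bands per year: 322 / 2 = 161 years.
A: Extension rate ≈ 95.3 / 161 = 0.592 mm per year.
B spans 21.8 / 0.592 = 36.82 years; at 2 bands per year that is 36.82 × 2 ≈ 74 bands.

74 bands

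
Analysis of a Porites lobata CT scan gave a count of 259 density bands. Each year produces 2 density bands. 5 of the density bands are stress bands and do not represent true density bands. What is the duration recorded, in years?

127 yr

Adjusted count: 259 − 5 = 254 density bands.
254 density bands at 2 per year is 254 / 2 = 127 years.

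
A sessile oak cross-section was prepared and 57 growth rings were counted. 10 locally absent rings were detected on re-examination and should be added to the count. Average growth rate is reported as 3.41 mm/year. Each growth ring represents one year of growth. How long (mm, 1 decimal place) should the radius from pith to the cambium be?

True growth ring count = 57 + 10 = 67.
Length ≈ 3.41 × 67 = 228.5 mm.

228.5 mm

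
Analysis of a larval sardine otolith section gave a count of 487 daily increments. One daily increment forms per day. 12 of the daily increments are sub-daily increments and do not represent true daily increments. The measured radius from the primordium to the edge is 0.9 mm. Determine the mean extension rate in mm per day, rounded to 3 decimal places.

True daily increment count = 487 − 12 = 475.
Mean rate = 0.9 mm / 475 days ≈ 0.002 mm per day.

0.002 mm per day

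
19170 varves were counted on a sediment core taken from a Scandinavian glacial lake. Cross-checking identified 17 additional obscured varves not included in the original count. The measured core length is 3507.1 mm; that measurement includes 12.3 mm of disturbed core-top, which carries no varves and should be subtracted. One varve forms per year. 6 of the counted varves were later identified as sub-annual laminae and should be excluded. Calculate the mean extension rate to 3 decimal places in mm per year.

After corrections the count is 19170 − 6 + 17 = 19181 varves.
Net length = 3507.1 − 12.3 = 3494.8 mm.
Mean rate = 3494.8 mm / 19181 years ≈ 0.182 mm per year.

0.182 mm per year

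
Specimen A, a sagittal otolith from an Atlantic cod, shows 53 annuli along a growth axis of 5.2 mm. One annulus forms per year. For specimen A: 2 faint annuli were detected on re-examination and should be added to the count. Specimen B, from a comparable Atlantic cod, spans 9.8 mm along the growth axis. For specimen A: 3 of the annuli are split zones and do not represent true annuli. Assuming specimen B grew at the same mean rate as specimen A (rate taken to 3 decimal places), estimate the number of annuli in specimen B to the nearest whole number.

98 annuli

Specimen A: after corrections the count is 53 − 3 + 2 = 52 annuli.
A: Extension rate ≈ 5.2 / 52 = 0.100 mm/yr.
Specimen B: 9.8 mm / 0.100 mm per year = 98.00 years ≈ 98 annuli.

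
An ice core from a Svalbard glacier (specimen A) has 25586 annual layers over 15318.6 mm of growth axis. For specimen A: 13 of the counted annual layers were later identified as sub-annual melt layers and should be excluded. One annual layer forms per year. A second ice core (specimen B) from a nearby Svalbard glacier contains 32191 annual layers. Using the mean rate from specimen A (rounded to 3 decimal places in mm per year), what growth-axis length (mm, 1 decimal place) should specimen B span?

19282.4 mm

Specimen A: true annual layer count = 25586 − 13 = 25573.
A: Mean rate = 15318.6 mm / 25573 years ≈ 0.599 mm/yr.
B's length ≈ 0.599 × 32191 = 19282.4 mm.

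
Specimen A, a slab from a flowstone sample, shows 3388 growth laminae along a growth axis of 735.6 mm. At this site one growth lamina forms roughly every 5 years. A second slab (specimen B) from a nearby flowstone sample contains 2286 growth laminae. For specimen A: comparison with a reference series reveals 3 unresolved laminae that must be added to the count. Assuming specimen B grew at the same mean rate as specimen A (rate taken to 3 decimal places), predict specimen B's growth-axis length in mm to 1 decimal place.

491.5 mm

Specimen A: adjusted count: 3388 + 3 = 3391 growth laminae.
Specimen A: at 5 years per growth lamina, 3391 × 5 = 16955 years.
A: Extension rate ≈ 735.6 / 16955 = 0.043 mm per year.
Specimen B: at 5 years per growth lamina, 2286 × 5 = 11430 years. Length of B = 0.043 × 11430 = 491.5 mm.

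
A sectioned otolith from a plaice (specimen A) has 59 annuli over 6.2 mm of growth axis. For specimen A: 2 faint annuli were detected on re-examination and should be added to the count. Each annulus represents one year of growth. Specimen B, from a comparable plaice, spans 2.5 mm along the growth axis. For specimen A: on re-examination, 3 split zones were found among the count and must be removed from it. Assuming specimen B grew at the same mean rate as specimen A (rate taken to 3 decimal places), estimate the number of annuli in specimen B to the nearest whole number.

Specimen A: after corrections the count is 59 − 3 + 2 = 58 annuli.
A: Extension rate ≈ 6.2 / 58 = 0.107 mm/year.
B spans 2.5 / 0.107 = 23.36 years ≈ 23 annuli.

23 annuli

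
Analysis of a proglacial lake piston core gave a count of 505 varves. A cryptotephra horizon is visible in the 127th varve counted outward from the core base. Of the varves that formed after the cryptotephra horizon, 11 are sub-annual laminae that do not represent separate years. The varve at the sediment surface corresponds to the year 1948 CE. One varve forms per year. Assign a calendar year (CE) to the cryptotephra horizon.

The cryptotephra horizon sits at varve 127 from the core base, so 505 − 127 = 378 varves formed after it.
Excluding 11 false varves: 378 − 11 = 367.
Counting back 367 years from 1948 CE places the cryptotephra horizon in 1948 − 367 = 1581 CE.

1581 CE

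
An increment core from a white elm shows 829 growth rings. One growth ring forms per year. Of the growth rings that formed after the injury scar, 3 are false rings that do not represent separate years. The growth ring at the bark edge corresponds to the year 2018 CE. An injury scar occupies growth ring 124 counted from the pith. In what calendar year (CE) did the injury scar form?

1316 CE

The injury scar sits at growth ring 124 from the pith, so 829 − 124 = 705 growth rings formed after it.
Excluding 3 false growth rings: 705 − 3 = 702.
Counting back 702 years from 2018 CE places the injury scar in 2018 − 702 = 1316 CE.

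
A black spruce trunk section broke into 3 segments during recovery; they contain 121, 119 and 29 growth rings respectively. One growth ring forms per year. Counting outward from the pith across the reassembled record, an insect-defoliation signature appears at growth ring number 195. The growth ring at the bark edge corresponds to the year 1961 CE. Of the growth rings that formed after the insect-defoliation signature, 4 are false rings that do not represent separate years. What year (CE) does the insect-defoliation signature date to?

Total growth rings = 121 + 119 + 29 = 269.
Between growth ring 195 and the bark edge there are 269 − 195 = 74 growth rings.
74 − 4 false = 70 true growth rings after the insect-defoliation signature.
1961 − 70 = 1891 CE.

1891 CE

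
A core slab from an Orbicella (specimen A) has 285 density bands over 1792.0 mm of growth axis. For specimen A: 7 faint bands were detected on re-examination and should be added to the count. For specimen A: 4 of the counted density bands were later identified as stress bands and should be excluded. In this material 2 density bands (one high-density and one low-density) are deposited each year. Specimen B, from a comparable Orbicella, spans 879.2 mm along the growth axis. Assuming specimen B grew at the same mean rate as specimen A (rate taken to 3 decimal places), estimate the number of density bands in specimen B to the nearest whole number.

141 density bands

Specimen A: adjusted count: 285 − 4 + 7 = 288 density bands.
Specimen A: with 2 density bands per year, 288 / 2 = 144 years.
A: Mean rate = 1792.0 mm / 144 years ≈ 12.444 mm per year.
Specimen B: 879.2 mm / 12.444 mm per year = 70.65 years; at 2 density bands per year that is 70.65 × 2 ≈ 141 density bands.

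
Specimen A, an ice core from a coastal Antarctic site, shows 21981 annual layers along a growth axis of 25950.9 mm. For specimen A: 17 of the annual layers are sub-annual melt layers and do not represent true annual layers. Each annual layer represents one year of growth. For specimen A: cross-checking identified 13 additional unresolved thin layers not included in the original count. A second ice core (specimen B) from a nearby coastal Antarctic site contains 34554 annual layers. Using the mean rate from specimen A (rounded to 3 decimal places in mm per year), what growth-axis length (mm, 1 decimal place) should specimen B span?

Specimen A: true annual layer count = 21981 − 17 + 13 = 21977.
A: Extension rate ≈ 25950.9 / 21977 = 1.181 mm/year.
Length of B = 1.181 × 34554 = 40808.3 mm.

40808.3 mm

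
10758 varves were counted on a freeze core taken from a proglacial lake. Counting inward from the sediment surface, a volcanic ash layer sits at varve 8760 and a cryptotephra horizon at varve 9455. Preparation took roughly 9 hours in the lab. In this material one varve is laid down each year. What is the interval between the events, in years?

9455 − 8760 = 695 varves lie between the two events.
One varve per year makes the interval 695 years.

695 years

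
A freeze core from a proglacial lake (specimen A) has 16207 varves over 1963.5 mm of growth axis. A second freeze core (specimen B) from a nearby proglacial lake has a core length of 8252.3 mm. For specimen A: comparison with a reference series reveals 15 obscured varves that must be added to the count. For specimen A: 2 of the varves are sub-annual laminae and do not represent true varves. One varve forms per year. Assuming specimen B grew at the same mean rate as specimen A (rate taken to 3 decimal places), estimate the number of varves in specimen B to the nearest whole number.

Specimen A: correcting the raw count gives 16207 − 2 + 15 = 16220 true varves.
A: 1963.5 mm over 16220 years gives 1963.5 / 16220 ≈ 0.121 mm/year.
For B, 8252.3 / 0.121 = 68200.83 years ≈ 68201 varves.

68201 varves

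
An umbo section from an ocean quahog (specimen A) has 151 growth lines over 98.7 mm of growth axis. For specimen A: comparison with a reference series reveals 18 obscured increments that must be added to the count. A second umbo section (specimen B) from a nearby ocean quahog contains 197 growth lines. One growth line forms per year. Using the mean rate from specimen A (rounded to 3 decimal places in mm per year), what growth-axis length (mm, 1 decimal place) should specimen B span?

Specimen A: true growth line count = 151 + 18 = 169.
A: Mean rate = 98.7 mm / 169 years ≈ 0.584 mm per year.
B's length ≈ 0.584 × 197 = 115.0 mm.

115.0 mm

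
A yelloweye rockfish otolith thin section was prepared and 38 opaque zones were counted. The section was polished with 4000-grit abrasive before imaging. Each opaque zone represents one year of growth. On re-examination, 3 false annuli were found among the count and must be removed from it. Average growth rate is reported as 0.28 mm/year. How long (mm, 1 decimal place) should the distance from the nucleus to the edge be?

9.8 mm

Adjusted count: 38 − 3 = 35 opaque zones.
Length ≈ 0.28 × 35 = 9.8 mm.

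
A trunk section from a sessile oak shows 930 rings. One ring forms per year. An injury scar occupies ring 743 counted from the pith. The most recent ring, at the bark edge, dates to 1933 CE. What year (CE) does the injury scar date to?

The injury scar sits at ring 743 from the pith, so 930 − 743 = 187 rings formed after it.
Counting back 187 years from 1933 CE places the injury scar in 1933 − 187 = 1746 CE.

1746 CE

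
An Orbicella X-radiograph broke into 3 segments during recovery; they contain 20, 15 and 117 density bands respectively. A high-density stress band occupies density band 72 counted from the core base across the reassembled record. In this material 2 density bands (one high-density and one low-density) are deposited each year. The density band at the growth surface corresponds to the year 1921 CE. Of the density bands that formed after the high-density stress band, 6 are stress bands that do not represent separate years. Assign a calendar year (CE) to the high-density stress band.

Total density bands = 20 + 15 + 117 = 152.
Between density band 72 and the growth surface there are 152 − 72 = 80 density bands.
80 − 6 false = 74 true density bands after the high-density stress band.
With 2 density bands per year, 74 / 2 = 37 years.
Counting back 37 years from 1921 CE places the high-density stress band in 1921 − 37 = 1884 CE.

1884 CE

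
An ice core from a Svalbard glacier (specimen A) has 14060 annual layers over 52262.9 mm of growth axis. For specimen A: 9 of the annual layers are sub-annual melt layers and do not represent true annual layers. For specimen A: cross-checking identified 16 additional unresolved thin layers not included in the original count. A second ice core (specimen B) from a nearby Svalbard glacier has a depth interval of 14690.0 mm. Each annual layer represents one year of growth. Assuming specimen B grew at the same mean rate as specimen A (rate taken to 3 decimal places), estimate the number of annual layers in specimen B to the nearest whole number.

3954 annual layers

Specimen A: after corrections the count is 14060 − 9 + 16 = 14067 annual layers.
A: Mean rate = 52262.9 mm / 14067 years ≈ 3.715 mm per year.
Specimen B: 14690.0 mm / 3.715 mm per year = 3954.24 years ≈ 3954 annual layers.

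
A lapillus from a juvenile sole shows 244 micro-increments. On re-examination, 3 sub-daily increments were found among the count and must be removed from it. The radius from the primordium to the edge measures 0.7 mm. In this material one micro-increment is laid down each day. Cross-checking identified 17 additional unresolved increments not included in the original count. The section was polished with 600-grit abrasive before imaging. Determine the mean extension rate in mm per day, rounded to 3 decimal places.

Adjusted count: 244 − 3 + 17 = 258 micro-increments.
0.7 mm over 258 days gives 0.7 / 258 ≈ 0.003 mm per day.

0.003 mm per day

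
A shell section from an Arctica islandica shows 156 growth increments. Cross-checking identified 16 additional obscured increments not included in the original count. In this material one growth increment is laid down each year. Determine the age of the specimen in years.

172 yr

Correcting the raw count gives 156 + 16 = 172 true growth increments.
At one growth increment per year, that is 172 years.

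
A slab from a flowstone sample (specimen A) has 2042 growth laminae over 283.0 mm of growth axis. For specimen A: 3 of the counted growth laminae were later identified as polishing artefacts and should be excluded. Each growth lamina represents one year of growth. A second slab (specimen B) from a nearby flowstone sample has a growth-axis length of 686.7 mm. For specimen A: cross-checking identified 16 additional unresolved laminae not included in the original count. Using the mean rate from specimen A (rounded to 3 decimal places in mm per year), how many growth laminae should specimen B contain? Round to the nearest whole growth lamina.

Specimen A: after corrections the count is 2042 − 3 + 16 = 2055 growth laminae.
A: 283.0 mm over 2055 years gives 283.0 / 2055 ≈ 0.138 mm/year.
Specimen B: 686.7 mm / 0.138 mm per year = 4976.09 years ≈ 4976 growth laminae.

4976 growth laminae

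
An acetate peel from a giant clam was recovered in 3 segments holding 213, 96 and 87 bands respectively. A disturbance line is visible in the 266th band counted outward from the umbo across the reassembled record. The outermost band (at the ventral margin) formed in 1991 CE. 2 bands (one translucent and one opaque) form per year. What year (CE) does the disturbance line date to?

1926 CE

Total bands = 213 + 96 + 87 = 396.
Between band 266 and the ventral margin there are 396 − 266 = 130 bands.
130 bands at 2 per year is 130 / 2 = 65 years.
Counting back 65 years from 1991 CE places the disturbance line in 1991 − 65 = 1926 CE.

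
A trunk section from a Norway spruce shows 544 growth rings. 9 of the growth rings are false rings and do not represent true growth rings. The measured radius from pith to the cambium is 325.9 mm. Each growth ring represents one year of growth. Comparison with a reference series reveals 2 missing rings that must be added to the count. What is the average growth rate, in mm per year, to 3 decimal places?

True growth ring count = 544 − 9 + 2 = 537.
Mean rate = 325.9 mm / 537 years ≈ 0.607 mm per year.

0.607 mm per year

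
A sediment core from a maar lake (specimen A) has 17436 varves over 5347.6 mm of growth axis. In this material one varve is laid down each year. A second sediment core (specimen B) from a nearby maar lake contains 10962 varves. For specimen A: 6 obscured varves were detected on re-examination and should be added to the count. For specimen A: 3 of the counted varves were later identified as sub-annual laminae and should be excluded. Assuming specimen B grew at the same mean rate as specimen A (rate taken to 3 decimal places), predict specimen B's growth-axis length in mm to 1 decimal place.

Specimen A: true varve count = 17436 − 3 + 6 = 17439.
A: Extension rate ≈ 5347.6 / 17439 = 0.307 mm/yr.
For B, 0.307 mm/year × 10962 years = 3365.3 mm.

3365.3 mm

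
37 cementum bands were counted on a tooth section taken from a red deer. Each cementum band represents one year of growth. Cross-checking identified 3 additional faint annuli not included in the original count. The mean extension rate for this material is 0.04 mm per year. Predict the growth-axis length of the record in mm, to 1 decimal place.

True cementum band count = 37 + 3 = 40.
40 years at 0.04 mm/year gives 0.04 × 40 = 1.6 mm.

1.6 mm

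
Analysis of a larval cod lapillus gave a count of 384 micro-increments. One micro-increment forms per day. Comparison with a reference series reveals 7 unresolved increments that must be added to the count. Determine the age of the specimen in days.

391 d

True micro-increment count = 384 + 7 = 391.
At one micro-increment per day, that is 391 days.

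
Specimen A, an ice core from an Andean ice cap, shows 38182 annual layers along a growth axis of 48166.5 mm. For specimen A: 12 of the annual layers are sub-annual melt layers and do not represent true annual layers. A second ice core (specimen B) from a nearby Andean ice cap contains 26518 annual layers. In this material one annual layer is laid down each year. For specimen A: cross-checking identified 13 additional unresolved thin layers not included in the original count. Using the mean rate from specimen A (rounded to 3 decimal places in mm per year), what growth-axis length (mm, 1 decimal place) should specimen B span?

33439.2 mm

Specimen A: after corrections the count is 38182 − 12 + 13 = 38183 annual layers.
A: Mean rate = 48166.5 mm / 38183 years ≈ 1.261 mm/year.
Length of B = 1.261 × 26518 = 33439.2 mm.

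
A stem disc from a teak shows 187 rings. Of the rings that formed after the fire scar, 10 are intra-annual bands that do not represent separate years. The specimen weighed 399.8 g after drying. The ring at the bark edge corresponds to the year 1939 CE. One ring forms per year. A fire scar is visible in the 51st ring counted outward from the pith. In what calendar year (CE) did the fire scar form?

Between ring 51 and the bark edge there are 187 − 51 = 136 rings.
136 − 10 false = 126 true rings after the fire scar.
The ring at the bark edge is 1939 CE, so the fire scar dates to 1939 − 126 = 1813 CE.

1813 CE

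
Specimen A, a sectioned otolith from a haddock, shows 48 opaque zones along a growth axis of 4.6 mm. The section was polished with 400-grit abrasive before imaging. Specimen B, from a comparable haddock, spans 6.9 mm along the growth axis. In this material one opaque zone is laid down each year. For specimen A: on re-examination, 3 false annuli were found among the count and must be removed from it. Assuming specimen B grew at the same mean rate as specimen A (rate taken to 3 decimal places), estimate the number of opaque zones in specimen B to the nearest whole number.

68 opaque zones

Specimen A: adjusted count: 48 − 3 = 45 opaque zones.
A: Mean rate = 4.6 mm / 45 years ≈ 0.102 mm/yr.
For B, 6.9 / 0.102 = 67.65 years ≈ 68 opaque zones.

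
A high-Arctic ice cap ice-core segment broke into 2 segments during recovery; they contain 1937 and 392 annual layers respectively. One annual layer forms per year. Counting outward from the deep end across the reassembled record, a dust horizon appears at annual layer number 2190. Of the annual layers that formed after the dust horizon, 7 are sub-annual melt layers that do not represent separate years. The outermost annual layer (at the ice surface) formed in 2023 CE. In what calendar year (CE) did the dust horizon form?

1891 CE

Total annual layers = 1937 + 392 = 2329.
The dust horizon sits at annual layer 2190 from the deep end, so 2329 − 2190 = 139 annual layers formed after it.
Excluding 7 false annual layers: 139 − 7 = 132.
The annual layer at the ice surface is 2023 CE, so the dust horizon dates to 2023 − 132 = 1891 CE.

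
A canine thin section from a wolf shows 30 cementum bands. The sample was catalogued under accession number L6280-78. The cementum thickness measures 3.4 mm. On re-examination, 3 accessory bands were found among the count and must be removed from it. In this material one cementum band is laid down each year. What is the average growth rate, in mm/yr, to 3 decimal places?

Correcting the raw count gives 30 − 3 = 27 true cementum bands.
Extension rate ≈ 3.4 / 27 = 0.126 mm/yr.

0.126 mm/yr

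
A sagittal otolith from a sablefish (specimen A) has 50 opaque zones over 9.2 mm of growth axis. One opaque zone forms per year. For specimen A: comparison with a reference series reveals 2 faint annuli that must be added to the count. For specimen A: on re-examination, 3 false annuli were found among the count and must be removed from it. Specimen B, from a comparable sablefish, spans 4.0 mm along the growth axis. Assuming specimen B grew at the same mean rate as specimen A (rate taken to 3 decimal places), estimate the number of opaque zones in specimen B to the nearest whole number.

Specimen A: correcting the raw count gives 50 − 3 + 2 = 49 true opaque zones.
A: Extension rate ≈ 9.2 / 49 = 0.188 mm per year.
B spans 4.0 / 0.188 = 21.28 years ≈ 21 opaque zones.

21 opaque zones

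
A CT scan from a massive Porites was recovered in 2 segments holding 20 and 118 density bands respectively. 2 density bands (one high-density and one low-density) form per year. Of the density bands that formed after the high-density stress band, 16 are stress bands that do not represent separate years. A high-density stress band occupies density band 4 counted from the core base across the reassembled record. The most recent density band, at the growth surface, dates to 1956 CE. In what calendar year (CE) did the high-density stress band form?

1897 CE

Total density bands = 20 + 118 = 138.
Between density band 4 and the growth surface there are 138 − 4 = 134 density bands.
Removing the 16 false density bands leaves 134 − 16 = 118 true density bands beyond the high-density stress band.
118 density bands at 2 per year is 118 / 2 = 59 years.
The density band at the growth surface is 1956 CE, so the high-density stress band dates to 1956 − 59 = 1897 CE.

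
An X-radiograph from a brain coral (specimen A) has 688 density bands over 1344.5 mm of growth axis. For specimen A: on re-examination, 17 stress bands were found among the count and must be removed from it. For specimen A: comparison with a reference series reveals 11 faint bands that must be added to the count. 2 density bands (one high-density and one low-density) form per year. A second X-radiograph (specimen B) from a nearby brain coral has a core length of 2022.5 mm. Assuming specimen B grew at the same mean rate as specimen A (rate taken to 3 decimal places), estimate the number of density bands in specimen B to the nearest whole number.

Specimen A: correcting the raw count gives 688 − 17 + 11 = 682 true density bands.
Specimen A: with 2 density bands per year, 682 / 2 = 341 years.
A: Mean rate = 1344.5 mm / 341 years ≈ 3.943 mm/yr.
For B, 2022.5 / 3.943 = 512.93 years; at 2 density bands per year that is 512.93 × 2 ≈ 1026 density bands.

1026 density bands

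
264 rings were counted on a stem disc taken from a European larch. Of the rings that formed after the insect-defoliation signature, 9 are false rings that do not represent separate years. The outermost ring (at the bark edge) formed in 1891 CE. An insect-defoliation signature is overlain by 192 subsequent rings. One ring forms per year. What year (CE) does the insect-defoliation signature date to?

There are 192 rings younger than the insect-defoliation signature.
192 − 9 false = 183 true rings after the insect-defoliation signature.
The ring at the bark edge is 1891 CE, so the insect-defoliation signature dates to 1891 − 183 = 1708 CE.

1708 CE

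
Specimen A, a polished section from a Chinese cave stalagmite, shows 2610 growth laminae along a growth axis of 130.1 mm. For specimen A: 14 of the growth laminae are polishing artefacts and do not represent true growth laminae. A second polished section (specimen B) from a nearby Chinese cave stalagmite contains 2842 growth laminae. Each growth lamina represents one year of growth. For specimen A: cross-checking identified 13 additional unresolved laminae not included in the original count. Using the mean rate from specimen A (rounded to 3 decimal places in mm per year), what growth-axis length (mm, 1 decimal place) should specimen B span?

142.1 mm

Specimen A: correcting the raw count gives 2610 − 14 + 13 = 2609 true growth laminae.
A: 130.1 mm over 2609 years gives 130.1 / 2609 ≈ 0.050 mm per year.
B's length ≈ 0.050 × 2842 = 142.1 mm.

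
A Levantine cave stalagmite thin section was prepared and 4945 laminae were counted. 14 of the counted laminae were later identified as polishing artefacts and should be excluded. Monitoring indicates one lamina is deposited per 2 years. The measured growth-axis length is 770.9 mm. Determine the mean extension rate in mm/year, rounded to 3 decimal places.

0.078 mm/year

Correcting the raw count gives 4945 − 14 = 4931 true laminae.
At 2 years per lamina, 4931 × 2 = 9862 years.
Extension rate ≈ 770.9 / 9862 = 0.078 mm/year.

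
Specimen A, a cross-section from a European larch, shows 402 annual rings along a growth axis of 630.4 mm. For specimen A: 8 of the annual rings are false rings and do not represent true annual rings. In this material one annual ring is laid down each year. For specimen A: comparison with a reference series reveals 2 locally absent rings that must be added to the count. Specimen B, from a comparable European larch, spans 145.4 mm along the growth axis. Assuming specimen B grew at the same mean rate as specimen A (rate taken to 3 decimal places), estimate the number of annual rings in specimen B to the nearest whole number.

Specimen A: true annual ring count = 402 − 8 + 2 = 396.
A: Extension rate ≈ 630.4 / 396 = 1.592 mm/yr.
B spans 145.4 / 1.592 = 91.33 years ≈ 91 annual rings.

91 annual rings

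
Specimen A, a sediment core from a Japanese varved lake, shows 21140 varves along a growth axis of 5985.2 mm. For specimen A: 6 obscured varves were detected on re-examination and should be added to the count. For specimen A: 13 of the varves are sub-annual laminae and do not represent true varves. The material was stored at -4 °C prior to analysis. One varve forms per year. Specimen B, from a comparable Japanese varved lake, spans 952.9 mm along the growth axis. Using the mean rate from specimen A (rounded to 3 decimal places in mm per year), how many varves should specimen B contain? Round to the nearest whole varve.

Specimen A: after corrections the count is 21140 − 13 + 6 = 21133 varves.
A: 5985.2 mm over 21133 years gives 5985.2 / 21133 ≈ 0.283 mm per year.
For B, 952.9 / 0.283 = 3367.14 years ≈ 3367 varves.

3367 varves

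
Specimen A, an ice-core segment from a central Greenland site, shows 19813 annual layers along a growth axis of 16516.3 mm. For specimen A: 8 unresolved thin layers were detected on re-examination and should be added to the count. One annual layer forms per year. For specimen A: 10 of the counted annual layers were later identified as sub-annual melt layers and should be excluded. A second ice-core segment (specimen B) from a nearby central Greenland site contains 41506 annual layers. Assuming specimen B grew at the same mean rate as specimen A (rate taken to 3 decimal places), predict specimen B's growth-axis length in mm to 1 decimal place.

34616.0 mm

Specimen A: true annual layer count = 19813 − 10 + 8 = 19811.
A: Mean rate = 16516.3 mm / 19811 years ≈ 0.834 mm per year.
For B, 0.834 mm/year × 41506 years = 34616.0 mm.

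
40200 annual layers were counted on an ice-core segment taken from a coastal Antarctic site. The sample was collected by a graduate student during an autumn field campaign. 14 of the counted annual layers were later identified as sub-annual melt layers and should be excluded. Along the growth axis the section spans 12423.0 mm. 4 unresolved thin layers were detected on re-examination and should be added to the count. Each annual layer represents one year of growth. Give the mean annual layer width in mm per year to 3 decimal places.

After corrections the count is 40200 − 14 + 4 = 40190 annual layers.
Mean rate = 12423.0 mm / 40190 years ≈ 0.309 mm per year.

0.309 mm per year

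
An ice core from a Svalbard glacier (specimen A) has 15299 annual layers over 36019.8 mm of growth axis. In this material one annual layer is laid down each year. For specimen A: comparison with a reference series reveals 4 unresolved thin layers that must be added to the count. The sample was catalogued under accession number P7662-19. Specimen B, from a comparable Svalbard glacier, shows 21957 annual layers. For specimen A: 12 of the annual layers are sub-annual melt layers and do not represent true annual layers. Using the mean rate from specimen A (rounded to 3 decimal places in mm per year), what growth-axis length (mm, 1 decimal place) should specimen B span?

51730.7 mm

Specimen A: correcting the raw count gives 15299 − 12 + 4 = 15291 true annual layers.
A: Extension rate ≈ 36019.8 / 15291 = 2.356 mm/year.
B's length ≈ 2.356 × 21957 = 51730.7 mm.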